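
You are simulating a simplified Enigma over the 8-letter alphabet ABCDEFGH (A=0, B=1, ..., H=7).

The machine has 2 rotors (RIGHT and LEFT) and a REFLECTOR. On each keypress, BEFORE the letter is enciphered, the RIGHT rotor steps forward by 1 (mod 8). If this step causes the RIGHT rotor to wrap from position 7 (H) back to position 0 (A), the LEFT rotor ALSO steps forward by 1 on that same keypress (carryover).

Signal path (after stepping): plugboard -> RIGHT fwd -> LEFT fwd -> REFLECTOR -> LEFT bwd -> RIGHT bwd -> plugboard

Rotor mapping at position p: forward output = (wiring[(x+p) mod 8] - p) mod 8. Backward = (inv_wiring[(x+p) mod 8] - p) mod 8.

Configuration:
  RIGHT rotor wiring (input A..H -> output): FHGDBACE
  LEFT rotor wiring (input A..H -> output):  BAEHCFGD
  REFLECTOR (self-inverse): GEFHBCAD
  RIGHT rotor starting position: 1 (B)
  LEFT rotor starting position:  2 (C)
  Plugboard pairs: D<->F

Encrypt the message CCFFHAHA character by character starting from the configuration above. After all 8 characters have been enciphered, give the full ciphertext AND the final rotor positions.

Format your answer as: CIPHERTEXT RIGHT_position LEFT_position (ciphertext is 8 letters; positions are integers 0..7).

Char 1 ('C'): step: R->2, L=2; C->plug->C->R->H->L->G->refl->A->L'->C->R'->F->plug->D
Char 2 ('C'): step: R->3, L=2; C->plug->C->R->F->L->B->refl->E->L'->E->R'->G->plug->G
Char 3 ('F'): step: R->4, L=2; F->plug->D->R->A->L->C->refl->F->L'->B->R'->E->plug->E
Char 4 ('F'): step: R->5, L=2; F->plug->D->R->A->L->C->refl->F->L'->B->R'->F->plug->D
Char 5 ('H'): step: R->6, L=2; H->plug->H->R->C->L->A->refl->G->L'->H->R'->C->plug->C
Char 6 ('A'): step: R->7, L=2; A->plug->A->R->F->L->B->refl->E->L'->E->R'->E->plug->E
Char 7 ('H'): step: R->0, L->3 (L advanced); H->plug->H->R->E->L->A->refl->G->L'->F->R'->A->plug->A
Char 8 ('A'): step: R->1, L=3; A->plug->A->R->G->L->F->refl->C->L'->C->R'->C->plug->C
Final: ciphertext=DGEDCEAC, RIGHT=1, LEFT=3

Answer: DGEDCEAC 1 3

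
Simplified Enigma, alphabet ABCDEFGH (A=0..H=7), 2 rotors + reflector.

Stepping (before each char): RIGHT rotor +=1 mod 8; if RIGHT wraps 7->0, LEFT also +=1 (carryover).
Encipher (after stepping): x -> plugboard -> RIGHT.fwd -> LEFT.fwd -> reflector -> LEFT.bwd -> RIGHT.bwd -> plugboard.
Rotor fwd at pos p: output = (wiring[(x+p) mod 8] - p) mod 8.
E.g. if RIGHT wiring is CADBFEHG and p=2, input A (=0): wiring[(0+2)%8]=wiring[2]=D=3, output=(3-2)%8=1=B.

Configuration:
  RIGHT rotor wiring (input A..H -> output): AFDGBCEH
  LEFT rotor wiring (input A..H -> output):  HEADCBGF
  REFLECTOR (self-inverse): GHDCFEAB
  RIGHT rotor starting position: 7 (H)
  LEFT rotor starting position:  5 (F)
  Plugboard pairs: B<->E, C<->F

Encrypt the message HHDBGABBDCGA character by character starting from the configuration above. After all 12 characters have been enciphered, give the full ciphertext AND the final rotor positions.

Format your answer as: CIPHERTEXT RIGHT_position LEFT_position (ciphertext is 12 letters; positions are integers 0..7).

Answer: GAHFBCADEHCF 3 7

Derivation:
Char 1 ('H'): step: R->0, L->6 (L advanced); H->plug->H->R->H->L->D->refl->C->L'->E->R'->G->plug->G
Char 2 ('H'): step: R->1, L=6; H->plug->H->R->H->L->D->refl->C->L'->E->R'->A->plug->A
Char 3 ('D'): step: R->2, L=6; D->plug->D->R->A->L->A->refl->G->L'->D->R'->H->plug->H
Char 4 ('B'): step: R->3, L=6; B->plug->E->R->E->L->C->refl->D->L'->H->R'->C->plug->F
Char 5 ('G'): step: R->4, L=6; G->plug->G->R->H->L->D->refl->C->L'->E->R'->E->plug->B
Char 6 ('A'): step: R->5, L=6; A->plug->A->R->F->L->F->refl->E->L'->G->R'->F->plug->C
Char 7 ('B'): step: R->6, L=6; B->plug->E->R->F->L->F->refl->E->L'->G->R'->A->plug->A
Char 8 ('B'): step: R->7, L=6; B->plug->E->R->H->L->D->refl->C->L'->E->R'->D->plug->D
Char 9 ('D'): step: R->0, L->7 (L advanced); D->plug->D->R->G->L->C->refl->D->L'->F->R'->B->plug->E
Char 10 ('C'): step: R->1, L=7; C->plug->F->R->D->L->B->refl->H->L'->H->R'->H->plug->H
Char 11 ('G'): step: R->2, L=7; G->plug->G->R->G->L->C->refl->D->L'->F->R'->F->plug->C
Char 12 ('A'): step: R->3, L=7; A->plug->A->R->D->L->B->refl->H->L'->H->R'->C->plug->F
Final: ciphertext=GAHFBCADEHCF, RIGHT=3, LEFT=7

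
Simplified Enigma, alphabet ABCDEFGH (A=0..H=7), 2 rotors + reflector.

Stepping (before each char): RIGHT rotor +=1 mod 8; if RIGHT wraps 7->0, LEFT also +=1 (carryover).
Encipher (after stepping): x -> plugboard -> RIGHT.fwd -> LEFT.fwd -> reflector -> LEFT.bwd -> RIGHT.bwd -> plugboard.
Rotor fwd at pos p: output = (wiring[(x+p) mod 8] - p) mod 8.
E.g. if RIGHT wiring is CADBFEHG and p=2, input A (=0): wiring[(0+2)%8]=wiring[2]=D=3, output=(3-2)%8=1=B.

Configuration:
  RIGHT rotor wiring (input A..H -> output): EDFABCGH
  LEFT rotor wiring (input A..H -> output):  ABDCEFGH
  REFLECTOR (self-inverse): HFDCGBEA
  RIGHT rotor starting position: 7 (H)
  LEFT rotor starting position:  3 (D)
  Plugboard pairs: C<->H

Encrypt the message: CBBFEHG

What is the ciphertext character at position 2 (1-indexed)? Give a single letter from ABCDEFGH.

Char 1 ('C'): step: R->0, L->4 (L advanced); C->plug->H->R->H->L->G->refl->E->L'->E->R'->A->plug->A
Char 2 ('B'): step: R->1, L=4; B->plug->B->R->E->L->E->refl->G->L'->H->R'->C->plug->H

H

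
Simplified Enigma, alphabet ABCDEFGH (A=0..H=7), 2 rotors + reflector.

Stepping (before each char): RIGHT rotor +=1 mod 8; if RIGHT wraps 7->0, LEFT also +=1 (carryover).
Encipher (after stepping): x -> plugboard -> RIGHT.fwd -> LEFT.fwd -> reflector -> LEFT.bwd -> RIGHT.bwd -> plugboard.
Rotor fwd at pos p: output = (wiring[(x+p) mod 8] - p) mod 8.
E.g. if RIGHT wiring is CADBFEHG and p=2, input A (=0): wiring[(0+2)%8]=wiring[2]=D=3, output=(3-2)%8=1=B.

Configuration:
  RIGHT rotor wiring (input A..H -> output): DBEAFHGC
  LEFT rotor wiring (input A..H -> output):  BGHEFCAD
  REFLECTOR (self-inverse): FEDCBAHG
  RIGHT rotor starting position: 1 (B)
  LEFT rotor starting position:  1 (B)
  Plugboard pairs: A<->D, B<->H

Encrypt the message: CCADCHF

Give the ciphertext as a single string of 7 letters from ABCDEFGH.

Answer: EACABDE

Derivation:
Char 1 ('C'): step: R->2, L=1; C->plug->C->R->D->L->E->refl->B->L'->E->R'->E->plug->E
Char 2 ('C'): step: R->3, L=1; C->plug->C->R->E->L->B->refl->E->L'->D->R'->D->plug->A
Char 3 ('A'): step: R->4, L=1; A->plug->D->R->G->L->C->refl->D->L'->C->R'->C->plug->C
Char 4 ('D'): step: R->5, L=1; D->plug->A->R->C->L->D->refl->C->L'->G->R'->D->plug->A
Char 5 ('C'): step: R->6, L=1; C->plug->C->R->F->L->H->refl->G->L'->B->R'->H->plug->B
Char 6 ('H'): step: R->7, L=1; H->plug->B->R->E->L->B->refl->E->L'->D->R'->A->plug->D
Char 7 ('F'): step: R->0, L->2 (L advanced); F->plug->F->R->H->L->E->refl->B->L'->F->R'->E->plug->E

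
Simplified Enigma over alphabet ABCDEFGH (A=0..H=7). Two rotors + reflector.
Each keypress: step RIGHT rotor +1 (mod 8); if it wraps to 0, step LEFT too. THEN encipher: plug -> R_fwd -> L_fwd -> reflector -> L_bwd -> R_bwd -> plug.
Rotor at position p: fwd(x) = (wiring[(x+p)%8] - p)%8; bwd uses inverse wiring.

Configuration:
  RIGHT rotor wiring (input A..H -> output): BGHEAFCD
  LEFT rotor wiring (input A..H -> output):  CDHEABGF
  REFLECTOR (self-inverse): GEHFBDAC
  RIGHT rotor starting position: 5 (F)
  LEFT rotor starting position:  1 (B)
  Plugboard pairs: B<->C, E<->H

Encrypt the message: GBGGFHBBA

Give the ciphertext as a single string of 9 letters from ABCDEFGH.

Char 1 ('G'): step: R->6, L=1; G->plug->G->R->C->L->D->refl->F->L'->F->R'->B->plug->C
Char 2 ('B'): step: R->7, L=1; B->plug->C->R->H->L->B->refl->E->L'->G->R'->G->plug->G
Char 3 ('G'): step: R->0, L->2 (L advanced); G->plug->G->R->C->L->G->refl->A->L'->G->R'->B->plug->C
Char 4 ('G'): step: R->1, L=2; G->plug->G->R->C->L->G->refl->A->L'->G->R'->B->plug->C
Char 5 ('F'): step: R->2, L=2; F->plug->F->R->B->L->C->refl->H->L'->D->R'->D->plug->D
Char 6 ('H'): step: R->3, L=2; H->plug->E->R->A->L->F->refl->D->L'->F->R'->B->plug->C
Char 7 ('B'): step: R->4, L=2; B->plug->C->R->G->L->A->refl->G->L'->C->R'->F->plug->F
Char 8 ('B'): step: R->5, L=2; B->plug->C->R->G->L->A->refl->G->L'->C->R'->F->plug->F
Char 9 ('A'): step: R->6, L=2; A->plug->A->R->E->L->E->refl->B->L'->H->R'->H->plug->E

Answer: CGCCDCFFE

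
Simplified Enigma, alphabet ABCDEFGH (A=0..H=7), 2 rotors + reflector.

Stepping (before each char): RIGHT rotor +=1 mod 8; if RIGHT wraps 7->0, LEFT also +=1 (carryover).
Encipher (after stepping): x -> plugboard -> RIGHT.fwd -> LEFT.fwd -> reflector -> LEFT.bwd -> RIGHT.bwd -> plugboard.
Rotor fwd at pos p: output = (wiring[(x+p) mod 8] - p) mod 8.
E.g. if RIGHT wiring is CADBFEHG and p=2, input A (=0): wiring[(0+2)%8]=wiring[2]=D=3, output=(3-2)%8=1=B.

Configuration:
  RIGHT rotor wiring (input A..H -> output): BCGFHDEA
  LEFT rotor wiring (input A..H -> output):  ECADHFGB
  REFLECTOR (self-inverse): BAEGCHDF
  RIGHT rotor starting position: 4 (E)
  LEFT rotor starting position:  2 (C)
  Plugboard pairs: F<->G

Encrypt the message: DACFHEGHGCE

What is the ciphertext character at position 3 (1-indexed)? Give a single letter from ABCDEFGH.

Char 1 ('D'): step: R->5, L=2; D->plug->D->R->E->L->E->refl->C->L'->G->R'->A->plug->A
Char 2 ('A'): step: R->6, L=2; A->plug->A->R->G->L->C->refl->E->L'->E->R'->D->plug->D
Char 3 ('C'): step: R->7, L=2; C->plug->C->R->D->L->D->refl->G->L'->A->R'->F->plug->G

G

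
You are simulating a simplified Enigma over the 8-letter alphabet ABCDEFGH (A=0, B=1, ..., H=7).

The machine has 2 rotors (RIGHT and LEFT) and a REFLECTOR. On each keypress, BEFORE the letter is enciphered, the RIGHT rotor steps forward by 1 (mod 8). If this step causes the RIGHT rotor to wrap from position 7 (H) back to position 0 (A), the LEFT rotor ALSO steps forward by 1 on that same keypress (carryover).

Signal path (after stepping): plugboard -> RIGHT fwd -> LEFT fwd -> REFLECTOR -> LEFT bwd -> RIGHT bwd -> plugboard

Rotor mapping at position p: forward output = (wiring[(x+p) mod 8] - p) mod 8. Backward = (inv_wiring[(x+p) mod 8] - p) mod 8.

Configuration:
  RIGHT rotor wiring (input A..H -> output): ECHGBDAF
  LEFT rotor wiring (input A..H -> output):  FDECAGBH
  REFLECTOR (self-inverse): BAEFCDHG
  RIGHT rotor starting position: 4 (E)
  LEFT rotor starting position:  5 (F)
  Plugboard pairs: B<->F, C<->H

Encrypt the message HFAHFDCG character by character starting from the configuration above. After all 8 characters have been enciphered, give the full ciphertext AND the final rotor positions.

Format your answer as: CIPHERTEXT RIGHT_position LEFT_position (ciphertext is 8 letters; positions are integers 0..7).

Answer: FHEEHHEE 4 6

Derivation:
Char 1 ('H'): step: R->5, L=5; H->plug->C->R->A->L->B->refl->A->L'->D->R'->B->plug->F
Char 2 ('F'): step: R->6, L=5; F->plug->B->R->H->L->D->refl->F->L'->G->R'->C->plug->H
Char 3 ('A'): step: R->7, L=5; A->plug->A->R->G->L->F->refl->D->L'->H->R'->E->plug->E
Char 4 ('H'): step: R->0, L->6 (L advanced); H->plug->C->R->H->L->A->refl->B->L'->B->R'->E->plug->E
Char 5 ('F'): step: R->1, L=6; F->plug->B->R->G->L->C->refl->E->L'->F->R'->C->plug->H
Char 6 ('D'): step: R->2, L=6; D->plug->D->R->B->L->B->refl->A->L'->H->R'->C->plug->H
Char 7 ('C'): step: R->3, L=6; C->plug->H->R->E->L->G->refl->H->L'->C->R'->E->plug->E
Char 8 ('G'): step: R->4, L=6; G->plug->G->R->D->L->F->refl->D->L'->A->R'->E->plug->E
Final: ciphertext=FHEEHHEE, RIGHT=4, LEFT=6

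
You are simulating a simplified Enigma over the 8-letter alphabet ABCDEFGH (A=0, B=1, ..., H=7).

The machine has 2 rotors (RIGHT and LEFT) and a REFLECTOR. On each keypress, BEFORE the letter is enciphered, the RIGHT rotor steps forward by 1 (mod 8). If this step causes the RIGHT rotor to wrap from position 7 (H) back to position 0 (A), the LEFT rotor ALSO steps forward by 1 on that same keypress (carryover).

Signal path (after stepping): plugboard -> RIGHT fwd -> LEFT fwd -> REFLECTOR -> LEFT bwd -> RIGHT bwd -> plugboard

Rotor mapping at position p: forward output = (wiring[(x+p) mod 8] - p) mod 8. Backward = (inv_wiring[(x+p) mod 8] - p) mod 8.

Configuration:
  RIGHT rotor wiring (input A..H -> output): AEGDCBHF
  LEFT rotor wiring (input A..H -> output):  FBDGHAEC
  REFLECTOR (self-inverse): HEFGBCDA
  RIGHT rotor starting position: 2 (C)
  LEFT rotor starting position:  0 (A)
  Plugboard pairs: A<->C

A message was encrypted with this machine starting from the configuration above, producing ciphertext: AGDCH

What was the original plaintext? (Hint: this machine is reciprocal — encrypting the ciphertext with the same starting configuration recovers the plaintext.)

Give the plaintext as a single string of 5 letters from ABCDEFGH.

Char 1 ('A'): step: R->3, L=0; A->plug->C->R->G->L->E->refl->B->L'->B->R'->G->plug->G
Char 2 ('G'): step: R->4, L=0; G->plug->G->R->C->L->D->refl->G->L'->D->R'->C->plug->A
Char 3 ('D'): step: R->5, L=0; D->plug->D->R->D->L->G->refl->D->L'->C->R'->B->plug->B
Char 4 ('C'): step: R->6, L=0; C->plug->A->R->B->L->B->refl->E->L'->G->R'->D->plug->D
Char 5 ('H'): step: R->7, L=0; H->plug->H->R->A->L->F->refl->C->L'->H->R'->D->plug->D

Answer: GABDD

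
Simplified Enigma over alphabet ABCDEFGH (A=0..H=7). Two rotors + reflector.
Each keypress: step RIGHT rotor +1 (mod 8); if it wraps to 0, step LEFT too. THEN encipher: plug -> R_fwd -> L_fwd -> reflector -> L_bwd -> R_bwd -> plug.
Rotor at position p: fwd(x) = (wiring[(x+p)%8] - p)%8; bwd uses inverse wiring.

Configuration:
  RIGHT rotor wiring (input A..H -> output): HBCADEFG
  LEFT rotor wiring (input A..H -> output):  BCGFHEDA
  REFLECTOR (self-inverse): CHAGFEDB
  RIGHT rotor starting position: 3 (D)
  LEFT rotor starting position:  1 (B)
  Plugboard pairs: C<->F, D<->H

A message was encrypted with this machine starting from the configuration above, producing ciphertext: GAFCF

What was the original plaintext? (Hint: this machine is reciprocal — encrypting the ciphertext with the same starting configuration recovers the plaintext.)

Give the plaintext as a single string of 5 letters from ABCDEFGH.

Char 1 ('G'): step: R->4, L=1; G->plug->G->R->G->L->H->refl->B->L'->A->R'->B->plug->B
Char 2 ('A'): step: R->5, L=1; A->plug->A->R->H->L->A->refl->C->L'->F->R'->F->plug->C
Char 3 ('F'): step: R->6, L=1; F->plug->C->R->B->L->F->refl->E->L'->C->R'->F->plug->C
Char 4 ('C'): step: R->7, L=1; C->plug->F->R->E->L->D->refl->G->L'->D->R'->D->plug->H
Char 5 ('F'): step: R->0, L->2 (L advanced); F->plug->C->R->C->L->F->refl->E->L'->A->R'->D->plug->H

Answer: BCCHH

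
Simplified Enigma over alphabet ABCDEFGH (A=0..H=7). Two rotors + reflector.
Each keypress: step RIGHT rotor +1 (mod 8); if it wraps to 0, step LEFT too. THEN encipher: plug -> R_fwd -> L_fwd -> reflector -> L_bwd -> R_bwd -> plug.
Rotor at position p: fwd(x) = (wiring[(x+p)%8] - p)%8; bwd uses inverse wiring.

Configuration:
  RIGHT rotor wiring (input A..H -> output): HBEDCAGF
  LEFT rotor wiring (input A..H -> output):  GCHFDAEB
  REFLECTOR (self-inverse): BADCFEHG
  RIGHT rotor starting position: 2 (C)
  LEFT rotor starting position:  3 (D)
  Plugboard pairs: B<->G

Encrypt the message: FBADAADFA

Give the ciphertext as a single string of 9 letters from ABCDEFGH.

Char 1 ('F'): step: R->3, L=3; F->plug->F->R->E->L->G->refl->H->L'->G->R'->G->plug->B
Char 2 ('B'): step: R->4, L=3; B->plug->G->R->A->L->C->refl->D->L'->F->R'->F->plug->F
Char 3 ('A'): step: R->5, L=3; A->plug->A->R->D->L->B->refl->A->L'->B->R'->B->plug->G
Char 4 ('D'): step: R->6, L=3; D->plug->D->R->D->L->B->refl->A->L'->B->R'->C->plug->C
Char 5 ('A'): step: R->7, L=3; A->plug->A->R->G->L->H->refl->G->L'->E->R'->E->plug->E
Char 6 ('A'): step: R->0, L->4 (L advanced); A->plug->A->R->H->L->B->refl->A->L'->C->R'->E->plug->E
Char 7 ('D'): step: R->1, L=4; D->plug->D->R->B->L->E->refl->F->L'->D->R'->B->plug->G
Char 8 ('F'): step: R->2, L=4; F->plug->F->R->D->L->F->refl->E->L'->B->R'->B->plug->G
Char 9 ('A'): step: R->3, L=4; A->plug->A->R->A->L->H->refl->G->L'->F->R'->C->plug->C

Answer: BFGCEEGGC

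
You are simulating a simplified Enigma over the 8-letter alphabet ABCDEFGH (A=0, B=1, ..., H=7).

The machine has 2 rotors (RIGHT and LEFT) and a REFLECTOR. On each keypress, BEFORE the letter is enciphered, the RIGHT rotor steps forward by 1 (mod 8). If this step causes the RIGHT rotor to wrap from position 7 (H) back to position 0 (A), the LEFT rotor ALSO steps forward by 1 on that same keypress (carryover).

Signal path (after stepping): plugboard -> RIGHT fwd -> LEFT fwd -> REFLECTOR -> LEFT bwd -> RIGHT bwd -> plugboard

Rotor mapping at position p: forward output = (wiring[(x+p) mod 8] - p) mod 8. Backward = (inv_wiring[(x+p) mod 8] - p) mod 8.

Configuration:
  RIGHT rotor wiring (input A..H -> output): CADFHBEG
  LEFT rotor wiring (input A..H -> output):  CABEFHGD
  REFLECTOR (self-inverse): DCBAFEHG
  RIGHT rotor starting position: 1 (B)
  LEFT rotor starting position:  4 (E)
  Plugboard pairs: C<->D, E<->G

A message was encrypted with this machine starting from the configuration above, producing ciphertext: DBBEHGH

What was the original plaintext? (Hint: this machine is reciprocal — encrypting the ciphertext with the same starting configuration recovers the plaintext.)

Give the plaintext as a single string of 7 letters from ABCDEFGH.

Answer: HGGHDHA

Derivation:
Char 1 ('D'): step: R->2, L=4; D->plug->C->R->F->L->E->refl->F->L'->G->R'->H->plug->H
Char 2 ('B'): step: R->3, L=4; B->plug->B->R->E->L->G->refl->H->L'->D->R'->E->plug->G
Char 3 ('B'): step: R->4, L=4; B->plug->B->R->F->L->E->refl->F->L'->G->R'->E->plug->G
Char 4 ('E'): step: R->5, L=4; E->plug->G->R->A->L->B->refl->C->L'->C->R'->H->plug->H
Char 5 ('H'): step: R->6, L=4; H->plug->H->R->D->L->H->refl->G->L'->E->R'->C->plug->D
Char 6 ('G'): step: R->7, L=4; G->plug->E->R->G->L->F->refl->E->L'->F->R'->H->plug->H
Char 7 ('H'): step: R->0, L->5 (L advanced); H->plug->H->R->G->L->H->refl->G->L'->C->R'->A->plug->A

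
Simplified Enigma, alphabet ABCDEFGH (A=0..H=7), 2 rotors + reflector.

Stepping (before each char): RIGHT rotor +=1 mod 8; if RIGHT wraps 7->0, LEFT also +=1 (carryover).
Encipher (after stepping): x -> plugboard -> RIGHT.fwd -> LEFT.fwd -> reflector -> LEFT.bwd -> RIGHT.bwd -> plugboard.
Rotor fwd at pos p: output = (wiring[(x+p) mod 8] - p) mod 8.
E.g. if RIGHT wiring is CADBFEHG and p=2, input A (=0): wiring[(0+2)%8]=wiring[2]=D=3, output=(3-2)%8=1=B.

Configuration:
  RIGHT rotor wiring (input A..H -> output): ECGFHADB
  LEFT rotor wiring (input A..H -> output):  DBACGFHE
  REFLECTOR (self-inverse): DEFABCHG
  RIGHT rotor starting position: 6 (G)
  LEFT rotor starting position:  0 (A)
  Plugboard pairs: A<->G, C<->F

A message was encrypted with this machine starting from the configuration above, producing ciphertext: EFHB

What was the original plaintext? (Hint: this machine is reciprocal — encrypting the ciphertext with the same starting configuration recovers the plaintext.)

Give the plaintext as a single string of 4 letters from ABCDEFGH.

Char 1 ('E'): step: R->7, L=0; E->plug->E->R->G->L->H->refl->G->L'->E->R'->H->plug->H
Char 2 ('F'): step: R->0, L->1 (L advanced); F->plug->C->R->G->L->D->refl->A->L'->A->R'->F->plug->C
Char 3 ('H'): step: R->1, L=1; H->plug->H->R->D->L->F->refl->C->L'->H->R'->E->plug->E
Char 4 ('B'): step: R->2, L=1; B->plug->B->R->D->L->F->refl->C->L'->H->R'->F->plug->C

Answer: HCEC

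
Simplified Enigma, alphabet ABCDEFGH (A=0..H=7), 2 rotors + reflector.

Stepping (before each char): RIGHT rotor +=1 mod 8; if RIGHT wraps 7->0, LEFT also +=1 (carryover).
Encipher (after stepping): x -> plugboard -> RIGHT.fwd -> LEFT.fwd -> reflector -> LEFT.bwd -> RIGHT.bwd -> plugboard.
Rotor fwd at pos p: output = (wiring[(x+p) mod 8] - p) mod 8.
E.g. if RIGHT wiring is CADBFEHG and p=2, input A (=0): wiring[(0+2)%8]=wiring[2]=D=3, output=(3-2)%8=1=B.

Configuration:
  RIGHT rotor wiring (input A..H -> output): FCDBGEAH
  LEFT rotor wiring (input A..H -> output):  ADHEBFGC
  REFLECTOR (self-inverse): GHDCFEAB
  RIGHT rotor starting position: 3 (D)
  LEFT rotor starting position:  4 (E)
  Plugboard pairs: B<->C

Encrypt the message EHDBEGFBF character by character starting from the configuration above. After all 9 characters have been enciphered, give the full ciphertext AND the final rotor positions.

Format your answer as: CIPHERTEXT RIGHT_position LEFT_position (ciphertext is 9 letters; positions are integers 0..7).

Char 1 ('E'): step: R->4, L=4; E->plug->E->R->B->L->B->refl->H->L'->F->R'->H->plug->H
Char 2 ('H'): step: R->5, L=4; H->plug->H->R->B->L->B->refl->H->L'->F->R'->E->plug->E
Char 3 ('D'): step: R->6, L=4; D->plug->D->R->E->L->E->refl->F->L'->A->R'->G->plug->G
Char 4 ('B'): step: R->7, L=4; B->plug->C->R->D->L->G->refl->A->L'->H->R'->F->plug->F
Char 5 ('E'): step: R->0, L->5 (L advanced); E->plug->E->R->G->L->H->refl->B->L'->B->R'->D->plug->D
Char 6 ('G'): step: R->1, L=5; G->plug->G->R->G->L->H->refl->B->L'->B->R'->A->plug->A
Char 7 ('F'): step: R->2, L=5; F->plug->F->R->F->L->C->refl->D->L'->D->R'->G->plug->G
Char 8 ('B'): step: R->3, L=5; B->plug->C->R->B->L->B->refl->H->L'->G->R'->A->plug->A
Char 9 ('F'): step: R->4, L=5; F->plug->F->R->G->L->H->refl->B->L'->B->R'->E->plug->E
Final: ciphertext=HEGFDAGAE, RIGHT=4, LEFT=5

Answer: HEGFDAGAE 4 5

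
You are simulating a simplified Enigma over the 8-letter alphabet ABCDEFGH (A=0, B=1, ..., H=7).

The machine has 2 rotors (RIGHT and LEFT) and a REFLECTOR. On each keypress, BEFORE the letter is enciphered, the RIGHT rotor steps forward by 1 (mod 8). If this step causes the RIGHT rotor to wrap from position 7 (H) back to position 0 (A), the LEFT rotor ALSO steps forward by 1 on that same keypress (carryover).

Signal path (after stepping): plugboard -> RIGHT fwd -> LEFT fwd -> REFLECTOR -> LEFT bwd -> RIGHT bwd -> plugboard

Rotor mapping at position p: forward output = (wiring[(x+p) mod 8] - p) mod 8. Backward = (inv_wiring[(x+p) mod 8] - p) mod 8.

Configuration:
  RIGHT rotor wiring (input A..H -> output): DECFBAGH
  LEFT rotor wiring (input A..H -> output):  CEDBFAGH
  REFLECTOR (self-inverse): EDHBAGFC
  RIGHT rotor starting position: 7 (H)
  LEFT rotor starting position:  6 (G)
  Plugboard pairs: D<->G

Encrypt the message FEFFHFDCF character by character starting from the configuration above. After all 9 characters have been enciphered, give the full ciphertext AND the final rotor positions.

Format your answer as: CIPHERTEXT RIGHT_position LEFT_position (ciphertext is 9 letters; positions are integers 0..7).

Answer: ACHGDCAFH 0 0

Derivation:
Char 1 ('F'): step: R->0, L->7 (L advanced); F->plug->F->R->A->L->A->refl->E->L'->D->R'->A->plug->A
Char 2 ('E'): step: R->1, L=7; E->plug->E->R->H->L->H->refl->C->L'->E->R'->C->plug->C
Char 3 ('F'): step: R->2, L=7; F->plug->F->R->F->L->G->refl->F->L'->C->R'->H->plug->H
Char 4 ('F'): step: R->3, L=7; F->plug->F->R->A->L->A->refl->E->L'->D->R'->D->plug->G
Char 5 ('H'): step: R->4, L=7; H->plug->H->R->B->L->D->refl->B->L'->G->R'->G->plug->D
Char 6 ('F'): step: R->5, L=7; F->plug->F->R->F->L->G->refl->F->L'->C->R'->C->plug->C
Char 7 ('D'): step: R->6, L=7; D->plug->G->R->D->L->E->refl->A->L'->A->R'->A->plug->A
Char 8 ('C'): step: R->7, L=7; C->plug->C->R->F->L->G->refl->F->L'->C->R'->F->plug->F
Char 9 ('F'): step: R->0, L->0 (L advanced); F->plug->F->R->A->L->C->refl->H->L'->H->R'->H->plug->H
Final: ciphertext=ACHGDCAFH, RIGHT=0, LEFT=0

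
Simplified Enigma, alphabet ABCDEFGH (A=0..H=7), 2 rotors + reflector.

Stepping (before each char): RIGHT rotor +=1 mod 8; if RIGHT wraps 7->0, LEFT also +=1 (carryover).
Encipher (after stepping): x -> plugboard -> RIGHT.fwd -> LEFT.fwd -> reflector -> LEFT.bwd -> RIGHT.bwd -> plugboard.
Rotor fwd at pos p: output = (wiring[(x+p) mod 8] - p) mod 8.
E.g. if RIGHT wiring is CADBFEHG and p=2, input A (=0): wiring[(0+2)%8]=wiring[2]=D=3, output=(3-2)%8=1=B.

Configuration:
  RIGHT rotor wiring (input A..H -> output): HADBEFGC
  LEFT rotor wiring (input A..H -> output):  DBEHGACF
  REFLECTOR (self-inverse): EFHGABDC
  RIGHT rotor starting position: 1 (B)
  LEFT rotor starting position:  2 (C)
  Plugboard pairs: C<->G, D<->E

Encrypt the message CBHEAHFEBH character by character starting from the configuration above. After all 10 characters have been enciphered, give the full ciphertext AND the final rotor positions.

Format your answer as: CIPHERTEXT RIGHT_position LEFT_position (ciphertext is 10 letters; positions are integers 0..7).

Char 1 ('C'): step: R->2, L=2; C->plug->G->R->F->L->D->refl->G->L'->D->R'->D->plug->E
Char 2 ('B'): step: R->3, L=2; B->plug->B->R->B->L->F->refl->B->L'->G->R'->A->plug->A
Char 3 ('H'): step: R->4, L=2; H->plug->H->R->F->L->D->refl->G->L'->D->R'->E->plug->D
Char 4 ('E'): step: R->5, L=2; E->plug->D->R->C->L->E->refl->A->L'->E->R'->G->plug->C
Char 5 ('A'): step: R->6, L=2; A->plug->A->R->A->L->C->refl->H->L'->H->R'->H->plug->H
Char 6 ('H'): step: R->7, L=2; H->plug->H->R->H->L->H->refl->C->L'->A->R'->B->plug->B
Char 7 ('F'): step: R->0, L->3 (L advanced); F->plug->F->R->F->L->A->refl->E->L'->A->R'->B->plug->B
Char 8 ('E'): step: R->1, L=3; E->plug->D->R->D->L->H->refl->C->L'->E->R'->E->plug->D
Char 9 ('B'): step: R->2, L=3; B->plug->B->R->H->L->B->refl->F->L'->C->R'->C->plug->G
Char 10 ('H'): step: R->3, L=3; H->plug->H->R->A->L->E->refl->A->L'->F->R'->G->plug->C
Final: ciphertext=EADCHBBDGC, RIGHT=3, LEFT=3

Answer: EADCHBBDGC 3 3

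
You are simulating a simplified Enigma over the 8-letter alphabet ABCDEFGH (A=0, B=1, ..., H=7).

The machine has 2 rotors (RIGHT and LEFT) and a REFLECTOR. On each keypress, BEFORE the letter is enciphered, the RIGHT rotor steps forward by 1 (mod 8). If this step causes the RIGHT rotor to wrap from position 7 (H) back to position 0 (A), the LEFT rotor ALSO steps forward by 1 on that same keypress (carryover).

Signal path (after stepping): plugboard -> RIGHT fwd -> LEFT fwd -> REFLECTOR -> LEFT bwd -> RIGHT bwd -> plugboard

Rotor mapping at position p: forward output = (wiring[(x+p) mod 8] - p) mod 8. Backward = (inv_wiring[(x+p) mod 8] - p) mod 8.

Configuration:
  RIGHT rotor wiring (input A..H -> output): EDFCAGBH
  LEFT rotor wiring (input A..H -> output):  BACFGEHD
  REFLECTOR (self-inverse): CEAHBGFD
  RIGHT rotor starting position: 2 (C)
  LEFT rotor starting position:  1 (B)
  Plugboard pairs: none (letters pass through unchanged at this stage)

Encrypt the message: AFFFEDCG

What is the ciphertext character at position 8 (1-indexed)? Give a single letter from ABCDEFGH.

Char 1 ('A'): step: R->3, L=1; A->plug->A->R->H->L->A->refl->C->L'->G->R'->D->plug->D
Char 2 ('F'): step: R->4, L=1; F->plug->F->R->H->L->A->refl->C->L'->G->R'->H->plug->H
Char 3 ('F'): step: R->5, L=1; F->plug->F->R->A->L->H->refl->D->L'->E->R'->B->plug->B
Char 4 ('F'): step: R->6, L=1; F->plug->F->R->E->L->D->refl->H->L'->A->R'->H->plug->H
Char 5 ('E'): step: R->7, L=1; E->plug->E->R->D->L->F->refl->G->L'->F->R'->B->plug->B
Char 6 ('D'): step: R->0, L->2 (L advanced); D->plug->D->R->C->L->E->refl->B->L'->F->R'->C->plug->C
Char 7 ('C'): step: R->1, L=2; C->plug->C->R->B->L->D->refl->H->L'->G->R'->G->plug->G
Char 8 ('G'): step: R->2, L=2; G->plug->G->R->C->L->E->refl->B->L'->F->R'->F->plug->F

F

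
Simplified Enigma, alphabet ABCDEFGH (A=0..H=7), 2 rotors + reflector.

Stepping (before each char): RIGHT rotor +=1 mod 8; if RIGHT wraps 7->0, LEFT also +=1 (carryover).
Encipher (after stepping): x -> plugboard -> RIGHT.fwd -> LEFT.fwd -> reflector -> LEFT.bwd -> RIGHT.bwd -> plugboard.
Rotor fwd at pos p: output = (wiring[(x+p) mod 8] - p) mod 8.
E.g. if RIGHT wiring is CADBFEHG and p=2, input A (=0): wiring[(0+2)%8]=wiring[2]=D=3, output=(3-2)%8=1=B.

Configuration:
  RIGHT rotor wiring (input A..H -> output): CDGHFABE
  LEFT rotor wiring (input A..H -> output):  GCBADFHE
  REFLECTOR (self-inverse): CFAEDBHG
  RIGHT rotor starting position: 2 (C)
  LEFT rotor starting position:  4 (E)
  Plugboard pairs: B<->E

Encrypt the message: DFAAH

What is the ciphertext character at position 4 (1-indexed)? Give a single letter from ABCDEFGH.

Char 1 ('D'): step: R->3, L=4; D->plug->D->R->G->L->F->refl->B->L'->B->R'->E->plug->B
Char 2 ('F'): step: R->4, L=4; F->plug->F->R->H->L->E->refl->D->L'->C->R'->G->plug->G
Char 3 ('A'): step: R->5, L=4; A->plug->A->R->D->L->A->refl->C->L'->E->R'->B->plug->E
Char 4 ('A'): step: R->6, L=4; A->plug->A->R->D->L->A->refl->C->L'->E->R'->C->plug->C

C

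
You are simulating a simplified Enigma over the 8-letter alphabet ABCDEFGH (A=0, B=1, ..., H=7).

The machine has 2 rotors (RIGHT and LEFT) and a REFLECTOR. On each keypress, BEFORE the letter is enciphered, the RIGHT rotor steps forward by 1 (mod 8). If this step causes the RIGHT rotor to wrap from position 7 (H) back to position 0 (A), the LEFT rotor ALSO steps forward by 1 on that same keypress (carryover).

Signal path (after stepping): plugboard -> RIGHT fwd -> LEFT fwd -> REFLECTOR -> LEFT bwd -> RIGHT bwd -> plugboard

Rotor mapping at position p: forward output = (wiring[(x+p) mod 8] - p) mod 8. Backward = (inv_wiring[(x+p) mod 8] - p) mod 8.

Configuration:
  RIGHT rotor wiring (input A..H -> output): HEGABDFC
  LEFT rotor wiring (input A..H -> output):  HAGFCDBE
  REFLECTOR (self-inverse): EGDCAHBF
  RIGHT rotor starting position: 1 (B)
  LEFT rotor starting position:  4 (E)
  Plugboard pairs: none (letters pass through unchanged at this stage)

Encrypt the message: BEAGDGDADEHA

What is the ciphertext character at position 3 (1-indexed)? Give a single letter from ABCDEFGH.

Char 1 ('B'): step: R->2, L=4; B->plug->B->R->G->L->C->refl->D->L'->E->R'->A->plug->A
Char 2 ('E'): step: R->3, L=4; E->plug->E->R->H->L->B->refl->G->L'->A->R'->C->plug->C
Char 3 ('A'): step: R->4, L=4; A->plug->A->R->F->L->E->refl->A->L'->D->R'->E->plug->E

E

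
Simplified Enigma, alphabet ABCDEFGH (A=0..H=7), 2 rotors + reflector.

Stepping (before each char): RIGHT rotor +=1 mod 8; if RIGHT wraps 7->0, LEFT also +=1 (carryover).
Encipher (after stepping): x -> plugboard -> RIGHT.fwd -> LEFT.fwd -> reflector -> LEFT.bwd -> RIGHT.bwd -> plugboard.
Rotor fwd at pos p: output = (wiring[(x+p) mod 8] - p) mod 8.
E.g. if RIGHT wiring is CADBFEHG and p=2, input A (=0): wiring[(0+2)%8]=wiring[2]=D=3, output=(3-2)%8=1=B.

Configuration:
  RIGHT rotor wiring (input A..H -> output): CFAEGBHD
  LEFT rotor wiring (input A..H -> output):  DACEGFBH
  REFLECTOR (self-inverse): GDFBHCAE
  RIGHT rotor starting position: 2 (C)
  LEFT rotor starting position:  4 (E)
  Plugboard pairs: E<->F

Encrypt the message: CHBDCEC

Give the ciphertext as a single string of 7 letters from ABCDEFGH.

Char 1 ('C'): step: R->3, L=4; C->plug->C->R->G->L->G->refl->A->L'->H->R'->F->plug->E
Char 2 ('H'): step: R->4, L=4; H->plug->H->R->A->L->C->refl->F->L'->C->R'->A->plug->A
Char 3 ('B'): step: R->5, L=4; B->plug->B->R->C->L->F->refl->C->L'->A->R'->E->plug->F
Char 4 ('D'): step: R->6, L=4; D->plug->D->R->H->L->A->refl->G->L'->G->R'->F->plug->E
Char 5 ('C'): step: R->7, L=4; C->plug->C->R->G->L->G->refl->A->L'->H->R'->F->plug->E
Char 6 ('E'): step: R->0, L->5 (L advanced); E->plug->F->R->B->L->E->refl->H->L'->G->R'->E->plug->F
Char 7 ('C'): step: R->1, L=5; C->plug->C->R->D->L->G->refl->A->L'->A->R'->E->plug->F

Answer: EAFEEFF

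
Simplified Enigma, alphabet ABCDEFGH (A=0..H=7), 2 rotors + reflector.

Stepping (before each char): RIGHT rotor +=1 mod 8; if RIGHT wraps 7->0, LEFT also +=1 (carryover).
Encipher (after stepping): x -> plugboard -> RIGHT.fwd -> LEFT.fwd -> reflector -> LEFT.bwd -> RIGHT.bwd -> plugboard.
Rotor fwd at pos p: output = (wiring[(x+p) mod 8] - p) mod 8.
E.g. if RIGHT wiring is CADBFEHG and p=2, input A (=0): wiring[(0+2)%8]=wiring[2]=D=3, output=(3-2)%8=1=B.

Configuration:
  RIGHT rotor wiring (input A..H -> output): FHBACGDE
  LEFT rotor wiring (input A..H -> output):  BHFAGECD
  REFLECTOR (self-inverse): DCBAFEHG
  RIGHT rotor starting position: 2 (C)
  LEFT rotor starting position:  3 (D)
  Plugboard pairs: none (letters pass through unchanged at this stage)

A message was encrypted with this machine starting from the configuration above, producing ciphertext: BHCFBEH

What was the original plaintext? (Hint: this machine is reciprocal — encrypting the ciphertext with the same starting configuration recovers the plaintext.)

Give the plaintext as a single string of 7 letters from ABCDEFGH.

Char 1 ('B'): step: R->3, L=3; B->plug->B->R->H->L->C->refl->B->L'->C->R'->F->plug->F
Char 2 ('H'): step: R->4, L=3; H->plug->H->R->E->L->A->refl->D->L'->B->R'->E->plug->E
Char 3 ('C'): step: R->5, L=3; C->plug->C->R->H->L->C->refl->B->L'->C->R'->E->plug->E
Char 4 ('F'): step: R->6, L=3; F->plug->F->R->C->L->B->refl->C->L'->H->R'->C->plug->C
Char 5 ('B'): step: R->7, L=3; B->plug->B->R->G->L->E->refl->F->L'->A->R'->C->plug->C
Char 6 ('E'): step: R->0, L->4 (L advanced); E->plug->E->R->C->L->G->refl->H->L'->D->R'->G->plug->G
Char 7 ('H'): step: R->1, L=4; H->plug->H->R->E->L->F->refl->E->L'->H->R'->C->plug->C

Answer: FEECCGC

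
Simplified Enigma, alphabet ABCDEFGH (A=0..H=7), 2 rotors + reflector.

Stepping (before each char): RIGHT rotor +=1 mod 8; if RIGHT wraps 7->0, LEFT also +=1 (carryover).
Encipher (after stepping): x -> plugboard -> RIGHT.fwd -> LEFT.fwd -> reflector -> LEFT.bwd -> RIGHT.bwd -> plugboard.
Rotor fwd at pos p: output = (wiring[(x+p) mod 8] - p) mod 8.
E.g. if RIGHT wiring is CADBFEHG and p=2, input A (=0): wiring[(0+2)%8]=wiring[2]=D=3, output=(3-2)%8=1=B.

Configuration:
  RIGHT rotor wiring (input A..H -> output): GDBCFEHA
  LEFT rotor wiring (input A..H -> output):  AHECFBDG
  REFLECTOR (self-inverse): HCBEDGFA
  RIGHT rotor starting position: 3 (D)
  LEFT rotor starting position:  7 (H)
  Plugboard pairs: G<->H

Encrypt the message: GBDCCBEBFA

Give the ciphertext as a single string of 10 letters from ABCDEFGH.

Answer: AGEBGCCGDF

Derivation:
Char 1 ('G'): step: R->4, L=7; G->plug->H->R->G->L->C->refl->B->L'->B->R'->A->plug->A
Char 2 ('B'): step: R->5, L=7; B->plug->B->R->C->L->A->refl->H->L'->A->R'->H->plug->G
Char 3 ('D'): step: R->6, L=7; D->plug->D->R->F->L->G->refl->F->L'->D->R'->E->plug->E
Char 4 ('C'): step: R->7, L=7; C->plug->C->R->E->L->D->refl->E->L'->H->R'->B->plug->B
Char 5 ('C'): step: R->0, L->0 (L advanced); C->plug->C->R->B->L->H->refl->A->L'->A->R'->H->plug->G
Char 6 ('B'): step: R->1, L=0; B->plug->B->R->A->L->A->refl->H->L'->B->R'->C->plug->C
Char 7 ('E'): step: R->2, L=0; E->plug->E->R->F->L->B->refl->C->L'->D->R'->C->plug->C
Char 8 ('B'): step: R->3, L=0; B->plug->B->R->C->L->E->refl->D->L'->G->R'->H->plug->G
Char 9 ('F'): step: R->4, L=0; F->plug->F->R->H->L->G->refl->F->L'->E->R'->D->plug->D
Char 10 ('A'): step: R->5, L=0; A->plug->A->R->H->L->G->refl->F->L'->E->R'->F->plug->F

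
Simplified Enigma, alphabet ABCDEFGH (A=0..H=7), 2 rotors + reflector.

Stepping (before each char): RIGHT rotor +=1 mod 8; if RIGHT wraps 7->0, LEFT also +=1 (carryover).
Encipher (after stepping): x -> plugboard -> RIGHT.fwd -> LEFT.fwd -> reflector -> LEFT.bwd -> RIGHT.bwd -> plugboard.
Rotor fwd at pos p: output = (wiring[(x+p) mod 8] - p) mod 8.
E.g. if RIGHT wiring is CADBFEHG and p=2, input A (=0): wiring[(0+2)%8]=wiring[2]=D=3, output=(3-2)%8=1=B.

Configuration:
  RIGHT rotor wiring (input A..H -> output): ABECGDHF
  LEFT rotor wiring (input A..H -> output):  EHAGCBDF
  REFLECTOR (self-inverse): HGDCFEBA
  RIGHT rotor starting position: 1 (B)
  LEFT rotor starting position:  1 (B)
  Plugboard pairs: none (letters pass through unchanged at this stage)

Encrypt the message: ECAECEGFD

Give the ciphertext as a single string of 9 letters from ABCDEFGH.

Answer: HBHHEHBDH

Derivation:
Char 1 ('E'): step: R->2, L=1; E->plug->E->R->F->L->C->refl->D->L'->H->R'->H->plug->H
Char 2 ('C'): step: R->3, L=1; C->plug->C->R->A->L->G->refl->B->L'->D->R'->B->plug->B
Char 3 ('A'): step: R->4, L=1; A->plug->A->R->C->L->F->refl->E->L'->G->R'->H->plug->H
Char 4 ('E'): step: R->5, L=1; E->plug->E->R->E->L->A->refl->H->L'->B->R'->H->plug->H
Char 5 ('C'): step: R->6, L=1; C->plug->C->R->C->L->F->refl->E->L'->G->R'->E->plug->E
Char 6 ('E'): step: R->7, L=1; E->plug->E->R->D->L->B->refl->G->L'->A->R'->H->plug->H
Char 7 ('G'): step: R->0, L->2 (L advanced); G->plug->G->R->H->L->F->refl->E->L'->B->R'->B->plug->B
Char 8 ('F'): step: R->1, L=2; F->plug->F->R->G->L->C->refl->D->L'->F->R'->D->plug->D
Char 9 ('D'): step: R->2, L=2; D->plug->D->R->B->L->E->refl->F->L'->H->R'->H->plug->H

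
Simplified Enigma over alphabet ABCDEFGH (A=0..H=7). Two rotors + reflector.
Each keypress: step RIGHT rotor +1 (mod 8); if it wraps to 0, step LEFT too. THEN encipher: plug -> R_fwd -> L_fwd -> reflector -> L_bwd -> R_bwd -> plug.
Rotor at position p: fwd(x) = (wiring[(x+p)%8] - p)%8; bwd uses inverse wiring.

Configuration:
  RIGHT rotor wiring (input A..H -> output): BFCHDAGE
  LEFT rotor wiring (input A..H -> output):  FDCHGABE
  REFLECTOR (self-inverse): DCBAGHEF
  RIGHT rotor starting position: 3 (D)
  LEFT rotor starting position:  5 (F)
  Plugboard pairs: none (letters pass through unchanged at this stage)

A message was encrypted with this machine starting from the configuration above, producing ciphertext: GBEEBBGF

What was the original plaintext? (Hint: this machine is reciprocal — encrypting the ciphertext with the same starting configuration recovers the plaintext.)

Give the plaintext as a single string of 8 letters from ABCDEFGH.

Answer: ADFDDABB

Derivation:
Char 1 ('G'): step: R->4, L=5; G->plug->G->R->G->L->C->refl->B->L'->H->R'->A->plug->A
Char 2 ('B'): step: R->5, L=5; B->plug->B->R->B->L->E->refl->G->L'->E->R'->D->plug->D
Char 3 ('E'): step: R->6, L=5; E->plug->E->R->E->L->G->refl->E->L'->B->R'->F->plug->F
Char 4 ('E'): step: R->7, L=5; E->plug->E->R->A->L->D->refl->A->L'->D->R'->D->plug->D
Char 5 ('B'): step: R->0, L->6 (L advanced); B->plug->B->R->F->L->B->refl->C->L'->H->R'->D->plug->D
Char 6 ('B'): step: R->1, L=6; B->plug->B->R->B->L->G->refl->E->L'->E->R'->A->plug->A
Char 7 ('G'): step: R->2, L=6; G->plug->G->R->H->L->C->refl->B->L'->F->R'->B->plug->B
Char 8 ('F'): step: R->3, L=6; F->plug->F->R->G->L->A->refl->D->L'->A->R'->B->plug->B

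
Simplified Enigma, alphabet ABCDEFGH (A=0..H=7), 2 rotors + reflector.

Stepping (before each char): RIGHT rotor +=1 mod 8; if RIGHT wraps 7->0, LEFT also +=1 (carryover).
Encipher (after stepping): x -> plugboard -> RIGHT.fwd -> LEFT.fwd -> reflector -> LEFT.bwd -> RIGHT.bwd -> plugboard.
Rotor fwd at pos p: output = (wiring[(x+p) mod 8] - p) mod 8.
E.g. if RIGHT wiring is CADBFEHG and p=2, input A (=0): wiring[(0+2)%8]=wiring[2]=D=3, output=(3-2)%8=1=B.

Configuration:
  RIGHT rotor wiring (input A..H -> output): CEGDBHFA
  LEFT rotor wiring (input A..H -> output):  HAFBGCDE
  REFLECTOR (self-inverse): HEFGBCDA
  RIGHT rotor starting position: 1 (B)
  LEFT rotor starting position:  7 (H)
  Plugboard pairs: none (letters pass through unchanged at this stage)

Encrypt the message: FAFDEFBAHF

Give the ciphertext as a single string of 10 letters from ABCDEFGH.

Answer: ECDFCDCGDH

Derivation:
Char 1 ('F'): step: R->2, L=7; F->plug->F->R->G->L->D->refl->G->L'->D->R'->E->plug->E
Char 2 ('A'): step: R->3, L=7; A->plug->A->R->A->L->F->refl->C->L'->E->R'->C->plug->C
Char 3 ('F'): step: R->4, L=7; F->plug->F->R->A->L->F->refl->C->L'->E->R'->D->plug->D
Char 4 ('D'): step: R->5, L=7; D->plug->D->R->F->L->H->refl->A->L'->B->R'->F->plug->F
Char 5 ('E'): step: R->6, L=7; E->plug->E->R->A->L->F->refl->C->L'->E->R'->C->plug->C
Char 6 ('F'): step: R->7, L=7; F->plug->F->R->C->L->B->refl->E->L'->H->R'->D->plug->D
Char 7 ('B'): step: R->0, L->0 (L advanced); B->plug->B->R->E->L->G->refl->D->L'->G->R'->C->plug->C
Char 8 ('A'): step: R->1, L=0; A->plug->A->R->D->L->B->refl->E->L'->H->R'->G->plug->G
Char 9 ('H'): step: R->2, L=0; H->plug->H->R->C->L->F->refl->C->L'->F->R'->D->plug->D
Char 10 ('F'): step: R->3, L=0; F->plug->F->R->H->L->E->refl->B->L'->D->R'->H->plug->H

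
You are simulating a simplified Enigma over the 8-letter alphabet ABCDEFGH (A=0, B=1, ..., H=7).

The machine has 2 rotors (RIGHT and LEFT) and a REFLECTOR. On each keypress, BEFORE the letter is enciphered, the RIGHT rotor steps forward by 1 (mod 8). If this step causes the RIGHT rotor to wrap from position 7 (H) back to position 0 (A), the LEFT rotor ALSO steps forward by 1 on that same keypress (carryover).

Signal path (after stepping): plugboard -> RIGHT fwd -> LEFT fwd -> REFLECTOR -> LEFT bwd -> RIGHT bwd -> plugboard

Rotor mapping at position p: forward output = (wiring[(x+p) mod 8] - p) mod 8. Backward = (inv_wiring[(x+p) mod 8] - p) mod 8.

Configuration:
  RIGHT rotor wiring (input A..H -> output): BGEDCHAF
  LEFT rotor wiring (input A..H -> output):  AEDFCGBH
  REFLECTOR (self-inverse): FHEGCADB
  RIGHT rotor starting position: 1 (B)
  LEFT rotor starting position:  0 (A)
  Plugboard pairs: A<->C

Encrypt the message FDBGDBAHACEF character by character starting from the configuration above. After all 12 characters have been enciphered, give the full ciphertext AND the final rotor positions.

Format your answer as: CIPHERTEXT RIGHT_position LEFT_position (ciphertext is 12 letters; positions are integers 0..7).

Char 1 ('F'): step: R->2, L=0; F->plug->F->R->D->L->F->refl->A->L'->A->R'->C->plug->A
Char 2 ('D'): step: R->3, L=0; D->plug->D->R->F->L->G->refl->D->L'->C->R'->E->plug->E
Char 3 ('B'): step: R->4, L=0; B->plug->B->R->D->L->F->refl->A->L'->A->R'->G->plug->G
Char 4 ('G'): step: R->5, L=0; G->plug->G->R->G->L->B->refl->H->L'->H->R'->F->plug->F
Char 5 ('D'): step: R->6, L=0; D->plug->D->R->A->L->A->refl->F->L'->D->R'->C->plug->A
Char 6 ('B'): step: R->7, L=0; B->plug->B->R->C->L->D->refl->G->L'->F->R'->D->plug->D
Char 7 ('A'): step: R->0, L->1 (L advanced); A->plug->C->R->E->L->F->refl->A->L'->F->R'->H->plug->H
Char 8 ('H'): step: R->1, L=1; H->plug->H->R->A->L->D->refl->G->L'->G->R'->E->plug->E
Char 9 ('A'): step: R->2, L=1; A->plug->C->R->A->L->D->refl->G->L'->G->R'->E->plug->E
Char 10 ('C'): step: R->3, L=1; C->plug->A->R->A->L->D->refl->G->L'->G->R'->F->plug->F
Char 11 ('E'): step: R->4, L=1; E->plug->E->R->F->L->A->refl->F->L'->E->R'->C->plug->A
Char 12 ('F'): step: R->5, L=1; F->plug->F->R->H->L->H->refl->B->L'->D->R'->B->plug->B
Final: ciphertext=AEGFADHEEFAB, RIGHT=5, LEFT=1

Answer: AEGFADHEEFAB 5 1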